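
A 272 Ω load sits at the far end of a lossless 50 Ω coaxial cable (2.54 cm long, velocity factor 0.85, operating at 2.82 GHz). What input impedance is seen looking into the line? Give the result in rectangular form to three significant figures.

Z_in ≈ 9.53 + j9.48 Ω

λ = v/f = 0.85·c / 2.82 GHz = 0.0904 m
βl = 2π·l/λ = 2π × 0.281 = 101°
tan(βl) = tan(101°) = -5.09
Z_in = Z_0·(Z_L + jZ_0·tanβl)/(Z_0 + jZ_L·tanβl)
     = 50·(272 − j254)/(50 − j1380)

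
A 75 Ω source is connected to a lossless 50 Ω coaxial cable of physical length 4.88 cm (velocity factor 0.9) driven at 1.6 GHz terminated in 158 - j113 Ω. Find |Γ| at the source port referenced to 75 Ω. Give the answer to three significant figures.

|Γ| ≈ 0.741

λ = v/f = 0.9·c / 1.6 GHz = 0.169 m
βl = 2π·l/λ = 2π × 0.289 = 104°
tan(βl) = -3.98
Z_in = Z_0·(Z_L + jZ_0·tanβl)/(Z_0 + jZ_L·tanβl) = 12 + j20.2 Ω
Γ_s = (Z_in − Z_s)/(Z_in + Z_s) = (-63 + j20.2)/(87 + j20.2), |Γ_s| = 0.741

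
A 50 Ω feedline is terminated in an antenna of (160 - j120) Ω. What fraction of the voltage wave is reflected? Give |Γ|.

|Γ| ≈ 0.673

Γ = (Z_L − Z_0)/(Z_L + Z_0) = (110 − j120)/(210 − j120)
|Γ| = 163/242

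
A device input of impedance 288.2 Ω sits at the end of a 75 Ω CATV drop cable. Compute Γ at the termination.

Γ = 0.587

Γ = (Z_L − Z_0)/(Z_L + Z_0) = (288.2 − 75)/(288.2 + 75) = 213.2/363.2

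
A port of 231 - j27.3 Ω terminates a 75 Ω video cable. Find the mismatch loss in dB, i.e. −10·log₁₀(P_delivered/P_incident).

Γ = (156 − j27.3)/(306 − j27.3), |Γ| = 0.516
|Γ|² = 0.266, so P_del/P_inc = 1 − |Γ|² = 0.734
ML = −10·log₁₀(1 − |Γ|²)

mismatch loss ≈ 1.34 dB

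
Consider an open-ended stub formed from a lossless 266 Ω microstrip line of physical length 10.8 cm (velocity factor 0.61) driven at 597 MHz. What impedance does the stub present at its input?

Z_in ≈ +j199 Ω

λ = v/f = 0.61·c / 597 MHz = 0.307 m
βl = 2π·l/λ = 2π × 0.352 = 127°
tan(βl) = -1.33
For an open-ended stub, Z_in = −jZ_0·cot(βl) = −jZ_0/tan(βl)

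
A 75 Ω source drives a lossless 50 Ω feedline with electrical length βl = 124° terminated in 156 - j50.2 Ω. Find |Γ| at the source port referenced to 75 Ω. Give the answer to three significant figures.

|Γ| ≈ 0.606

tan(βl) = -1.48
Z_in = Z_0·(Z_L + jZ_0·tanβl)/(Z_0 + jZ_L·tanβl) = 23.1 + j36.2 Ω
Γ_s = (Z_in − Z_s)/(Z_in + Z_s) = (-51.9 + j36.2)/(98.1 + j36.2), |Γ_s| = 0.606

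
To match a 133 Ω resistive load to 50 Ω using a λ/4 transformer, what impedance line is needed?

Z_qwt ≈ 81.5 Ω

Z_qwt = √(Z_0·R_L) = √(50 × 133) = √6650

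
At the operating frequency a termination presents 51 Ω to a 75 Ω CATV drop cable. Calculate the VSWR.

VSWR ≈ 1.47

Γ = (51 − 75)/(51 + 75) = -0.19
VSWR = (1 + 0.19)/(1 − 0.19)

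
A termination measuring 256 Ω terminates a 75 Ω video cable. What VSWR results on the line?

VSWR ≈ 3.41

Γ = (256 − 75)/(256 + 75) = 0.547
VSWR = (1 + 0.547)/(1 − 0.547)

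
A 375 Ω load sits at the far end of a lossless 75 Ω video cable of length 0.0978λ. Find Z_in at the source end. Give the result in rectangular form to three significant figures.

βl = 2π × 0.0978 = 35.2°
tan(βl) = tan(35.2°) = 0.706
Z_in = Z_0·(Z_L + jZ_0·tanβl)/(Z_0 + jZ_L·tanβl)
     = 75·(375 + j52.9)/(75 + j265)

Z_in ≈ 41.8 − j94.4 Ω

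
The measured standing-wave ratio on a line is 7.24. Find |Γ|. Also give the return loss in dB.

|Γ| = (S − 1)/(S + 1) = (7.24 − 1)/(7.24 + 1) = 6.24/8.24
RL = −20·log₁₀|Γ| = −20·log₁₀(0.757)

|Γ| ≈ 0.757; return loss ≈ 2.41 dB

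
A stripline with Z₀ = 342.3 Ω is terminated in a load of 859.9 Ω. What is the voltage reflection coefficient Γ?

Γ = (Z_L − Z_0)/(Z_L + Z_0) = (859.9 − 342.3)/(859.9 + 342.3) = 517.6/1202

Γ = 0.431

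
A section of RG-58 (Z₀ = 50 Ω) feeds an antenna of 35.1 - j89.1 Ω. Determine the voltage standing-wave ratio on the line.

VSWR ≈ 6.5

Γ = (Z_L − Z_0)/(Z_L + Z_0) = (-14.9 − j89.1)/(85.1 − j89.1)
|Γ| = 90.3/123 = 0.733
VSWR = (1 + |Γ|)/(1 − |Γ|) = 1.73/0.267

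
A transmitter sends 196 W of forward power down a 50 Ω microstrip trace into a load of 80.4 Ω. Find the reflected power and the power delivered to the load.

Γ = (80.4 − 50)/(80.4 + 50) = 0.233
|Γ|² = 0.0543
P_refl = |Γ|²·P_inc = 10.7 W, P_del = (1 − |Γ|²)·P_inc = 185 W

P_reflected ≈ 10.7 W; P_delivered ≈ 185 W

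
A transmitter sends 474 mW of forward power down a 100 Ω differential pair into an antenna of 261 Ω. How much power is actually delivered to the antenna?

Γ = (261 − 100)/(261 + 100) = 0.446
|Γ|² = 0.199
P_refl = |Γ|²·P_inc = 94.3 mW, P_del = (1 − |Γ|²)·P_inc = 380 mW

P_delivered ≈ 380 mW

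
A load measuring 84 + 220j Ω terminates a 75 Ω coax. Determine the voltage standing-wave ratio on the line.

VSWR ≈ 9.59

Γ = (Z_L − Z_0)/(Z_L + Z_0) = (9 + j220)/(159 + j220)
|Γ| = 220/271 = 0.811
VSWR = (1 + |Γ|)/(1 − |Γ|) = 1.81/0.189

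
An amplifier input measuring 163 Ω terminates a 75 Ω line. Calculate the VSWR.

VSWR ≈ 2.17

For a purely resistive load, VSWR = R_L/Z_0 or Z_0/R_L (whichever > 1) = 163/75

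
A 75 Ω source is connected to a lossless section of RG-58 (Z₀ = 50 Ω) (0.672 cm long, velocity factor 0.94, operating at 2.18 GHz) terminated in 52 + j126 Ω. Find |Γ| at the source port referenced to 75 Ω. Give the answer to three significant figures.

|Γ| ≈ 0.684

λ = v/f = 0.94·c / 2.18 GHz = 0.129 m
βl = 2π·l/λ = 2π × 0.0519 = 18.7°
tan(βl) = 0.339
Z_in = Z_0·(Z_L + jZ_0·tanβl)/(Z_0 + jZ_L·tanβl) = 398 + j18.5 Ω
Γ_s = (Z_in − Z_s)/(Z_in + Z_s) = (323 + j18.5)/(473 + j18.5), |Γ_s| = 0.684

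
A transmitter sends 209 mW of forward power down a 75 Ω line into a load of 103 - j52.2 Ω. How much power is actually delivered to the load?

P_delivered ≈ 188 mW

|Γ| = |(28 − j52.2)/(178 − j52.2)| = 0.319
|Γ|² = 0.102
P_refl = |Γ|²·P_inc = 21.3 mW, P_del = (1 − |Γ|²)·P_inc = 188 mW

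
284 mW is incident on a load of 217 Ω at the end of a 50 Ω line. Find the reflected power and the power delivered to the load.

P_reflected ≈ 111 mW; P_delivered ≈ 173 mW

Γ = (217 − 50)/(217 + 50) = 0.625
|Γ|² = 0.391
P_refl = |Γ|²·P_inc = 111 mW, P_del = (1 − |Γ|²)·P_inc = 173 mW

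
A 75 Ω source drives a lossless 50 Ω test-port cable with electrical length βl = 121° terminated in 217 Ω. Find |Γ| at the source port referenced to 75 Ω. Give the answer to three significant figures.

tan(βl) = -1.66
Z_in = Z_0·(Z_L + jZ_0·tanβl)/(Z_0 + jZ_L·tanβl) = 15.4 + j27.9 Ω
Γ_s = (Z_in − Z_s)/(Z_in + Z_s) = (-59.6 + j27.9)/(90.4 + j27.9), |Γ_s| = 0.696

|Γ| ≈ 0.696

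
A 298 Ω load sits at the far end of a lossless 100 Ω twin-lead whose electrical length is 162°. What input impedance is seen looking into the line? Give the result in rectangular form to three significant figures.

tan(βl) = tan(162°) = -0.325
Z_in = Z_0·(Z_L + jZ_0·tanβl)/(Z_0 + jZ_L·tanβl)
     = 100·(298 − j32.5)/(100 − j96.8)

Z_in ≈ 170 + j132 Ω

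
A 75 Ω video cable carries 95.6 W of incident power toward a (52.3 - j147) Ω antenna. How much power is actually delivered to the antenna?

|Γ| = |(-22.7 − j147)/(127.3 − j147)| = 0.765
|Γ|² = 0.585
P_refl = |Γ|²·P_inc = 55.9 W, P_del = (1 − |Γ|²)·P_inc = 39.7 W

P_delivered ≈ 39.7 W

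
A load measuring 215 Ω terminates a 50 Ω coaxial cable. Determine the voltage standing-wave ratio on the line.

For a purely resistive load, VSWR = R_L/Z_0 or Z_0/R_L (whichever > 1) = 215/50

VSWR ≈ 4.3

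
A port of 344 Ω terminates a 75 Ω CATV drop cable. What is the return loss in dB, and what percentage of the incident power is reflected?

Γ = (344 − 75)/(344 + 75) = 0.642
RL = −20·log₁₀(0.642) = 3.85 dB
P_refl/P_inc = |Γ|² = 0.412

RL ≈ 3.85 dB; 41.2% of incident power reflected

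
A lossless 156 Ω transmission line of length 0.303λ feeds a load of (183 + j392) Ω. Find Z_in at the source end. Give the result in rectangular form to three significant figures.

Z_in ≈ 21.5 + j1.67 Ω

βl = 2π × 0.303 = 109°
tan(βl) = tan(109°) = -2.89
Z_in = Z_0·(Z_L + jZ_0·tanβl)/(Z_0 + jZ_L·tanβl)
     = 156·(183 − j59)/(1290 − j529)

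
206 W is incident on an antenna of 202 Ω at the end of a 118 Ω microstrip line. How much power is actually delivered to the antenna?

P_delivered ≈ 192 W

Γ = (202 − 118)/(202 + 118) = 0.263
|Γ|² = 0.0689
P_refl = |Γ|²·P_inc = 14.2 W, P_del = (1 − |Γ|²)·P_inc = 192 W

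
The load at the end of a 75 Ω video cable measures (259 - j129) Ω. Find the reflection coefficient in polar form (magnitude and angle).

Γ = (Z_L − Z_0)/(Z_L + Z_0) = (184 − j129)/(334 − j129)
|Γ| = 225/358 = 0.628

Γ ≈ 0.628 ∠ -13.9°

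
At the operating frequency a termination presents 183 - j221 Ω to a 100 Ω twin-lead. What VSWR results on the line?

Γ = (Z_L − Z_0)/(Z_L + Z_0) = (83 − j221)/(283 − j221)
|Γ| = 236/359 = 0.657
VSWR = (1 + |Γ|)/(1 − |Γ|) = 1.66/0.343

VSWR ≈ 4.84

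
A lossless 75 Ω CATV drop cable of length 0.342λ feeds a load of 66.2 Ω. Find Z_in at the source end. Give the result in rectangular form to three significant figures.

βl = 2π × 0.342 = 123°
tan(βl) = tan(123°) = -1.53
Z_in = Z_0·(Z_L + jZ_0·tanβl)/(Z_0 + jZ_L·tanβl)
     = 75·(66.2 − j115)/(75 − j101)

Z_in ≈ 78.3 − j8.97 Ω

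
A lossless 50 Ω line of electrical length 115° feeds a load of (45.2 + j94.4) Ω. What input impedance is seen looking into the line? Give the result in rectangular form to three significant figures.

Z_in ≈ 8.65 + j0.782 Ω

tan(βl) = tan(115°) = -2.14
Z_in = Z_0·(Z_L + jZ_0·tanβl)/(Z_0 + jZ_L·tanβl)
     = 50·(45.2 − j12.8)/(252 − j96.9)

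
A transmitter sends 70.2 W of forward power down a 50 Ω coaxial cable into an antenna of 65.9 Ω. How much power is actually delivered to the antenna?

P_delivered ≈ 68.9 W

Γ = (65.9 − 50)/(65.9 + 50) = 0.137
|Γ|² = 0.0188
P_refl = |Γ|²·P_inc = 1.32 W, P_del = (1 − |Γ|²)·P_inc = 68.9 W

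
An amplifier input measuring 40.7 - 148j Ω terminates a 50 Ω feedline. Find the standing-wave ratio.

VSWR ≈ 12.7

Γ = (Z_L − Z_0)/(Z_L + Z_0) = (-9.3 − j148)/(90.7 − j148)
|Γ| = 148/174 = 0.854
VSWR = (1 + |Γ|)/(1 − |Γ|) = 1.85/0.146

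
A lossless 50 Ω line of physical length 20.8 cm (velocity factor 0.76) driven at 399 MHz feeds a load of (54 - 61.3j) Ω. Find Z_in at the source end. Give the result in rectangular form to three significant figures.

Z_in ≈ 73.4 + j67.7 Ω

λ = v/f = 0.76·c / 399 MHz = 0.571 m
βl = 2π·l/λ = 2π × 0.364 = 131°
tan(βl) = tan(131°) = -1.15
Z_in = Z_0·(Z_L + jZ_0·tanβl)/(Z_0 + jZ_L·tanβl)
     = 50·(54 − j119)/(-20.4 − j62)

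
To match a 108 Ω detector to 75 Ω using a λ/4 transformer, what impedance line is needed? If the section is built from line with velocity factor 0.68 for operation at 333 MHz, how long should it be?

Z_qwt = √(Z_0·R_L) = √(75 × 108) = √8100
λ = 0.68·c/f = 0.613 m, so l = λ/4 = 0.153 m

Z_qwt ≈ 90 Ω; length ≈ 15.3 cm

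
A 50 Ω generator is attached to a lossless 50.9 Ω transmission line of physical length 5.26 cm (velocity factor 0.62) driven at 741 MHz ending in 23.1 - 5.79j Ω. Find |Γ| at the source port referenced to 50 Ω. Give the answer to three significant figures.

λ = v/f = 0.62·c / 741 MHz = 0.251 m
βl = 2π·l/λ = 2π × 0.21 = 75.4°
tan(βl) = 3.85
Z_in = Z_0·(Z_L + jZ_0·tanβl)/(Z_0 + jZ_L·tanβl) = 71.4 + j45.5 Ω
Γ_s = (Z_in − Z_s)/(Z_in + Z_s) = (21.4 + j45.5)/(121 + j45.5), |Γ_s| = 0.388

|Γ| ≈ 0.388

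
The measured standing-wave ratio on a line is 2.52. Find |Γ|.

|Γ| ≈ 0.432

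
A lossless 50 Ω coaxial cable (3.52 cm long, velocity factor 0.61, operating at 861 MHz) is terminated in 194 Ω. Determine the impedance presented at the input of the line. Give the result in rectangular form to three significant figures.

Z_in ≈ 16.9 − j26.8 Ω

λ = v/f = 0.61·c / 861 MHz = 0.213 m
βl = 2π·l/λ = 2π × 0.166 = 59.6°
tan(βl) = tan(59.6°) = 1.71
Z_in = Z_0·(Z_L + jZ_0·tanβl)/(Z_0 + jZ_L·tanβl)
     = 50·(194 + j85.3)/(50 + j331)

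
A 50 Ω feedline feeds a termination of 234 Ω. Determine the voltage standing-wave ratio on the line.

Γ = (234 − 50)/(234 + 50) = 0.648
VSWR = (1 + 0.648)/(1 − 0.648)

VSWR ≈ 4.68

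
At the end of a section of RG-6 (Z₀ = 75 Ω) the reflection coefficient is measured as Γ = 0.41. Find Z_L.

Z_L = Z_0·(1 + Γ)/(1 − Γ) = 75·(1.41)/(0.59)

Z_L ≈ 179 Ω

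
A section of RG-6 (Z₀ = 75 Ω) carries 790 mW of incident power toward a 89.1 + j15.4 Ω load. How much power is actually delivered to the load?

P_delivered ≈ 777 mW

|Γ| = |(14.1 + j15.4)/(164.1 + j15.4)| = 0.127
|Γ|² = 0.016
P_refl = |Γ|²·P_inc = 12.7 mW, P_del = (1 − |Γ|²)·P_inc = 777 mW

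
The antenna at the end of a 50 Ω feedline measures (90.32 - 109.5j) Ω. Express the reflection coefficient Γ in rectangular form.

Γ ≈ 0.557 − j0.346

Γ = (Z_L − Z_0)/(Z_L + Z_0) = (40.32 − j109.5)/(140.3 − j109.5)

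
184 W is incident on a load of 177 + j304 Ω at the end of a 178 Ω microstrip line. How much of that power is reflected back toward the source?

P_reflected ≈ 77.8 W

|Γ| = |(-1 + j304)/(355 + j304)| = 0.65
|Γ|² = 0.423
P_refl = |Γ|²·P_inc = 77.8 W, P_del = (1 − |Γ|²)·P_inc = 106 W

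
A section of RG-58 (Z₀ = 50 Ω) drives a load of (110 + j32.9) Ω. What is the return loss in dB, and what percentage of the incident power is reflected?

RL ≈ 7.56 dB; 17.5% of incident power reflected

Γ = (60 + j32.9)/(160 + j32.9), |Γ| = 0.419
RL = −20·log₁₀(0.419) = 7.56 dB
P_refl/P_inc = |Γ|² = 0.175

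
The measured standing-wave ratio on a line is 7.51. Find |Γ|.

|Γ| ≈ 0.765

|Γ| = (S − 1)/(S + 1) = (7.51 − 1)/(7.51 + 1) = 6.51/8.51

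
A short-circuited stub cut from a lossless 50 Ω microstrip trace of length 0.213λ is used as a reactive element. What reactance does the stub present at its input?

βl = 2π × 0.213 = 76.7°
tan(βl) = 4.22
For a short-circuited stub, Z_in = jZ_0·tan(βl)

X_in ≈ 211 Ω (inductive)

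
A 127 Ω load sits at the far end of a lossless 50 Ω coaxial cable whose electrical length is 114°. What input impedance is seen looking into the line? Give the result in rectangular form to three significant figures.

tan(βl) = tan(114°) = -2.25
Z_in = Z_0·(Z_L + jZ_0·tanβl)/(Z_0 + jZ_L·tanβl)
     = 50·(127 − j112)/(50 − j285)

Z_in ≈ 22.9 + j18.3 Ω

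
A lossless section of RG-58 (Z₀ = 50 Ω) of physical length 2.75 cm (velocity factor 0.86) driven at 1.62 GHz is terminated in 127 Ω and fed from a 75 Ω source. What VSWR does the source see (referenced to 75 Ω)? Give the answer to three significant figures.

λ = v/f = 0.86·c / 1.62 GHz = 0.159 m
βl = 2π·l/λ = 2π × 0.173 = 62.2°
tan(βl) = 1.89
Z_in = Z_0·(Z_L + jZ_0·tanβl)/(Z_0 + jZ_L·tanβl) = 24.1 − j21.4 Ω
Γ_s = (Z_in − Z_s)/(Z_in + Z_s) = (-50.9 − j21.4)/(99.1 − j21.4), |Γ_s| = 0.544
VSWR = (1 + |Γ_s|)/(1 − |Γ_s|)

VSWR ≈ 3.39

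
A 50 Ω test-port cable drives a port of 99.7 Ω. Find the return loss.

RL ≈ 9.58 dB

Γ = (99.7 − 50)/(99.7 + 50) = 0.332
RL = −20·log₁₀|Γ| = −20·log₁₀(0.332)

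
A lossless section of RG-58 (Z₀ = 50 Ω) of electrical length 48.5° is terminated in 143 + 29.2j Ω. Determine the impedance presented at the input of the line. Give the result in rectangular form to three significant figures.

Z_in ≈ 30.8 − j41 Ω

tan(βl) = tan(48.5°) = 1.13
Z_in = Z_0·(Z_L + jZ_0·tanβl)/(Z_0 + jZ_L·tanβl)
     = 50·(143 + j85.7)/(17 + j162)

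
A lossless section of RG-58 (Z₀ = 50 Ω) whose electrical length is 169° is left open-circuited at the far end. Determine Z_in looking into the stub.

tan(βl) = -0.194
For an open-circuited stub, Z_in = −jZ_0·cot(βl) = −jZ_0/tan(βl)

Z_in ≈ +j257 Ω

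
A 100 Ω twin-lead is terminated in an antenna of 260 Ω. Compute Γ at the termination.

Γ = 0.444

Γ = (Z_L − Z_0)/(Z_L + Z_0) = (260 − 100)/(260 + 100) = 160/360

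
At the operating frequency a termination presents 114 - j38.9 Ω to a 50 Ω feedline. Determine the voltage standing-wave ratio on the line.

Γ = (Z_L − Z_0)/(Z_L + Z_0) = (64 − j38.9)/(164 − j38.9)
|Γ| = 74.9/169 = 0.444
VSWR = (1 + |Γ|)/(1 − |Γ|) = 1.44/0.556

VSWR ≈ 2.6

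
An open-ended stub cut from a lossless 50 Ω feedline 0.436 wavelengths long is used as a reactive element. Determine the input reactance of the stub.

X_in ≈ 118 Ω (inductive)

βl = 2π × 0.436 = 157°
tan(βl) = -0.425
For an open-ended stub, Z_in = −jZ_0·cot(βl) = −jZ_0/tan(βl)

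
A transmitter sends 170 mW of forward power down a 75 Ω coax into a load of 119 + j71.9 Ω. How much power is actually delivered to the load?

P_delivered ≈ 142 mW

|Γ| = |(44 + j71.9)/(194 + j71.9)| = 0.407
|Γ|² = 0.166
P_refl = |Γ|²·P_inc = 28.2 mW, P_del = (1 − |Γ|²)·P_inc = 142 mW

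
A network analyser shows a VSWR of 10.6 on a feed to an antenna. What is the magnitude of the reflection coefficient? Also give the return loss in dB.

|Γ| = (S − 1)/(S + 1) = (10.6 − 1)/(10.6 + 1) = 9.6/11.6
RL = −20·log₁₀|Γ| = −20·log₁₀(0.828)

|Γ| ≈ 0.828; return loss ≈ 1.64 dB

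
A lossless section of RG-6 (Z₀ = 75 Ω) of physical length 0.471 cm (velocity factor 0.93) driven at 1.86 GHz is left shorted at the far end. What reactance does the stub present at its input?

λ = v/f = 0.93·c / 1.86 GHz = 0.15 m
βl = 2π·l/λ = 2π × 0.0314 = 11.3°
tan(βl) = 0.2
For a shorted stub, Z_in = jZ_0·tan(βl)

X_in ≈ 15 Ω (inductive)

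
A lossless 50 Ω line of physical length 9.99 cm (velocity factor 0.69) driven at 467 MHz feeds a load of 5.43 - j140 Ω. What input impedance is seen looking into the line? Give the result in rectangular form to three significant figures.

λ = v/f = 0.69·c / 467 MHz = 0.443 m
βl = 2π·l/λ = 2π × 0.225 = 81.1°
tan(βl) = tan(81.1°) = 6.41
Z_in = Z_0·(Z_L + jZ_0·tanβl)/(Z_0 + jZ_L·tanβl)
     = 50·(5.43 + j181)/(948 + j34.8)

Z_in ≈ 0.636 + j9.51 Ω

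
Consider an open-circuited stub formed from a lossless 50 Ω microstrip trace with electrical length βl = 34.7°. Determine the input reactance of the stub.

tan(βl) = 0.692
For an open-circuited stub, Z_in = −jZ_0·cot(βl) = −jZ_0/tan(βl)

X_in ≈ -72.2 Ω (capacitive)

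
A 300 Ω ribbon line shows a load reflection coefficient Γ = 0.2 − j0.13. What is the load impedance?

Z_L ≈ 431 − j119 Ω

Z_L = Z_0·(1 + Γ)/(1 − Γ) = 300·(1.2 − j0.13)/(0.8 + j0.13)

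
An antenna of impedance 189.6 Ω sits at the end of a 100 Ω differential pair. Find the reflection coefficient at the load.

Γ = (Z_L − Z_0)/(Z_L + Z_0) = (189.6 − 100)/(189.6 + 100) = 89.6/289.6

Γ = 0.309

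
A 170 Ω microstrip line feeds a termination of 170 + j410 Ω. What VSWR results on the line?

VSWR ≈ 7.69

Γ = (Z_L − Z_0)/(Z_L + Z_0) = (0 + j410)/(340 + j410)
|Γ| = 410/533 = 0.77
VSWR = (1 + |Γ|)/(1 − |Γ|) = 1.77/0.23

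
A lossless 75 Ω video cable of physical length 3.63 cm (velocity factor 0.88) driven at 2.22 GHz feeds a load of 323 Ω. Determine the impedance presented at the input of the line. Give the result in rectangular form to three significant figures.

Z_in ≈ 19.6 + j25.5 Ω

λ = v/f = 0.88·c / 2.22 GHz = 0.119 m
βl = 2π·l/λ = 2π × 0.305 = 110°
tan(βl) = tan(110°) = -2.76
Z_in = Z_0·(Z_L + jZ_0·tanβl)/(Z_0 + jZ_L·tanβl)
     = 75·(323 − j207)/(75 − j893)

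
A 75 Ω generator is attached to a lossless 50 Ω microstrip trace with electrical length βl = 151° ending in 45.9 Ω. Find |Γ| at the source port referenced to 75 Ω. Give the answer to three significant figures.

|Γ| ≈ 0.225

tan(βl) = -0.554
Z_in = Z_0·(Z_L + jZ_0·tanβl)/(Z_0 + jZ_L·tanβl) = 47.7 − j3.46 Ω
Γ_s = (Z_in − Z_s)/(Z_in + Z_s) = (-27.3 − j3.46)/(123 − j3.46), |Γ_s| = 0.225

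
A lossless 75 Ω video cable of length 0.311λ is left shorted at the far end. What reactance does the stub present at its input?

βl = 2π × 0.311 = 112°
tan(βl) = -2.48
For a shorted stub, Z_in = jZ_0·tan(βl)

X_in ≈ -186 Ω (capacitive)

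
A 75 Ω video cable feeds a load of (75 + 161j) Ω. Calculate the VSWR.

VSWR ≈ 6.45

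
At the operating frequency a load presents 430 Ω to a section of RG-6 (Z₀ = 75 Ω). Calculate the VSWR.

VSWR ≈ 5.73

Γ = (430 − 75)/(430 + 75) = 0.703
VSWR = (1 + 0.703)/(1 − 0.703)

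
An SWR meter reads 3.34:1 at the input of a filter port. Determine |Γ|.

|Γ| = (S − 1)/(S + 1) = (3.34 − 1)/(3.34 + 1) = 2.34/4.34

|Γ| ≈ 0.539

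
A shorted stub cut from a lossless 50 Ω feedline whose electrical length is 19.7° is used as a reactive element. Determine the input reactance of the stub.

tan(βl) = 0.358
For a shorted stub, Z_in = jZ_0·tan(βl)

X_in ≈ 17.9 Ω (inductive)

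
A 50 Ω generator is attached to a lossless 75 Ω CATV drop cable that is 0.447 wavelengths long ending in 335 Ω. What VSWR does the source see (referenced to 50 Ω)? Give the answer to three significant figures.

βl = 2π × 0.447 = 161°
tan(βl) = -0.346
Z_in = Z_0·(Z_L + jZ_0·tanβl)/(Z_0 + jZ_L·tanβl) = 111 + j145 Ω
Γ_s = (Z_in − Z_s)/(Z_in + Z_s) = (60.7 + j145)/(161 + j145), |Γ_s| = 0.727
VSWR = (1 + |Γ_s|)/(1 − |Γ_s|)

VSWR ≈ 6.31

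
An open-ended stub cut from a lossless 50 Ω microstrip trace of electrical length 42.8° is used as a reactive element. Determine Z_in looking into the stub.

tan(βl) = 0.926
For an open-ended stub, Z_in = −jZ_0·cot(βl) = −jZ_0/tan(βl)

Z_in ≈ −j54 Ω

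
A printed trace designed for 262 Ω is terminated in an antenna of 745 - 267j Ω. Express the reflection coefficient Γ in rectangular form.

Γ ≈ 0.514 − j0.129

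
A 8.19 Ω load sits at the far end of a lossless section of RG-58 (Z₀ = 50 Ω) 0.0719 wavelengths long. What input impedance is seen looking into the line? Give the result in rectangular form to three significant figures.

Z_in ≈ 10.1 + j23.5 Ω

βl = 2π × 0.0719 = 25.9°
tan(βl) = tan(25.9°) = 0.485
Z_in = Z_0·(Z_L + jZ_0·tanβl)/(Z_0 + jZ_L·tanβl)
     = 50·(8.19 + j24.3)/(50 + j3.97)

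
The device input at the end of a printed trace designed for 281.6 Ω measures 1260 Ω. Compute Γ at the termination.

Γ = (Z_L − Z_0)/(Z_L + Z_0) = (1260 − 281.6)/(1260 + 281.6) = 978.4/1542

Γ = 0.635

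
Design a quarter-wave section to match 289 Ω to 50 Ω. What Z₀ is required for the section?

Z_qwt = √(Z_0·R_L) = √(50 × 289) = √14450

Z_qwt ≈ 120 Ω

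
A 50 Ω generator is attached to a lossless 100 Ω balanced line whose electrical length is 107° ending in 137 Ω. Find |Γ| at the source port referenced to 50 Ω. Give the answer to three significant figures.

|Γ| ≈ 0.232

tan(βl) = -3.27
Z_in = Z_0·(Z_L + jZ_0·tanβl)/(Z_0 + jZ_L·tanβl) = 76 + j13.6 Ω
Γ_s = (Z_in − Z_s)/(Z_in + Z_s) = (26 + j13.6)/(126 + j13.6), |Γ_s| = 0.232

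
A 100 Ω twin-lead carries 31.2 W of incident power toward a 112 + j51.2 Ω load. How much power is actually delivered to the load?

|Γ| = |(12 + j51.2)/(212 + j51.2)| = 0.241
|Γ|² = 0.0581
P_refl = |Γ|²·P_inc = 1.81 W, P_del = (1 − |Γ|²)·P_inc = 29.4 W

P_delivered ≈ 29.4 W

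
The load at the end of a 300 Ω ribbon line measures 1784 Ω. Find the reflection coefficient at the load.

Γ = (Z_L − Z_0)/(Z_L + Z_0) = (1784 − 300)/(1784 + 300) = 1484/2084

Γ = 0.712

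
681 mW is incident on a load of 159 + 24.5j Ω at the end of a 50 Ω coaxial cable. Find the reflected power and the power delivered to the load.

|Γ| = |(109 + j24.5)/(209 + j24.5)| = 0.531
|Γ|² = 0.282
P_refl = |Γ|²·P_inc = 192 mW, P_del = (1 − |Γ|²)·P_inc = 489 mW

P_reflected ≈ 192 mW; P_delivered ≈ 489 mW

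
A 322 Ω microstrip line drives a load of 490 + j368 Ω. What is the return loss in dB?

RL ≈ 6.86 dB

Γ = (168 + j368)/(812 + j368), |Γ| = 0.454
RL = −20·log₁₀|Γ| = −20·log₁₀(0.454)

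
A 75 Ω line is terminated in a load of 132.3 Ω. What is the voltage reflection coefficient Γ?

Γ = (Z_L − Z_0)/(Z_L + Z_0) = (132.3 − 75)/(132.3 + 75) = 57.3/207.3

Γ = 0.276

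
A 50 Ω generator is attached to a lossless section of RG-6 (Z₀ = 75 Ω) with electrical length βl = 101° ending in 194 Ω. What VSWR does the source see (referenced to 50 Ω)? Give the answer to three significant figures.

VSWR ≈ 1.82

tan(βl) = -5.14
Z_in = Z_0·(Z_L + jZ_0·tanβl)/(Z_0 + jZ_L·tanβl) = 29.9 + j12.3 Ω
Γ_s = (Z_in − Z_s)/(Z_in + Z_s) = (-20.1 + j12.3)/(79.9 + j12.3), |Γ_s| = 0.291
VSWR = (1 + |Γ_s|)/(1 − |Γ_s|)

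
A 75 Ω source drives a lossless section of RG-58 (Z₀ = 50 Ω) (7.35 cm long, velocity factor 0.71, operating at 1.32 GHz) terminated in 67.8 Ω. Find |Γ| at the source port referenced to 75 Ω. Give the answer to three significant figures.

|Γ| ≈ 0.111

λ = v/f = 0.71·c / 1.32 GHz = 0.161 m
βl = 2π·l/λ = 2π × 0.455 = 164°
tan(βl) = -0.287
Z_in = Z_0·(Z_L + jZ_0·tanβl)/(Z_0 + jZ_L·tanβl) = 63.7 + j10.5 Ω
Γ_s = (Z_in − Z_s)/(Z_in + Z_s) = (-11.3 + j10.5)/(139 + j10.5), |Γ_s| = 0.111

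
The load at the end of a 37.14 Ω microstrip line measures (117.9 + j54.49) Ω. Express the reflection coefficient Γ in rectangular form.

Γ = (Z_L − Z_0)/(Z_L + Z_0) = (80.76 + j54.49)/(155 + j54.49)

Γ ≈ 0.574 + j0.15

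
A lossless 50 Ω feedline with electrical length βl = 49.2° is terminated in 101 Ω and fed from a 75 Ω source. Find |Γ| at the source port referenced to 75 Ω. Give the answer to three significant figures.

|Γ| ≈ 0.412

tan(βl) = 1.16
Z_in = Z_0·(Z_L + jZ_0·tanβl)/(Z_0 + jZ_L·tanβl) = 36.5 − j27.6 Ω
Γ_s = (Z_in − Z_s)/(Z_in + Z_s) = (-38.5 − j27.6)/(112 − j27.6), |Γ_s| = 0.412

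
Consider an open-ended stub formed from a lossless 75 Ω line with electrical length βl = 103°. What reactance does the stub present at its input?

X_in ≈ 17.3 Ω (inductive)

tan(βl) = -4.33
For an open-ended stub, Z_in = −jZ_0·cot(βl) = −jZ_0/tan(βl)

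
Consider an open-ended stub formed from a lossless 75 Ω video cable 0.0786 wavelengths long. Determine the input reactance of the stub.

βl = 2π × 0.0786 = 28.3°
tan(βl) = 0.538
For an open-ended stub, Z_in = −jZ_0·cot(βl) = −jZ_0/tan(βl)

X_in ≈ -139 Ω (capacitive)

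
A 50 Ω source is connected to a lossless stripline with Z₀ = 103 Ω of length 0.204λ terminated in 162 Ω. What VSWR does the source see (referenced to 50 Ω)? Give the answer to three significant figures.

VSWR ≈ 1.55

βl = 2π × 0.204 = 73.4°
tan(βl) = 3.36
Z_in = Z_0·(Z_L + jZ_0·tanβl)/(Z_0 + jZ_L·tanβl) = 68.8 − j17.6 Ω
Γ_s = (Z_in − Z_s)/(Z_in + Z_s) = (18.8 − j17.6)/(119 − j17.6), |Γ_s| = 0.215
VSWR = (1 + |Γ_s|)/(1 − |Γ_s|)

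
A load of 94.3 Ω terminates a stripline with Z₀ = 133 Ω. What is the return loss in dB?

Γ = (94.3 − 133)/(94.3 + 133) = -0.17
RL = −20·log₁₀|Γ| = −20·log₁₀(0.17)

RL ≈ 15.4 dB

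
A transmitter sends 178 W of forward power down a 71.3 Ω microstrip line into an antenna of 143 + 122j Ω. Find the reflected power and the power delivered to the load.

|Γ| = |(71.7 + j122)/(214.3 + j122)| = 0.574
|Γ|² = 0.329
P_refl = |Γ|²·P_inc = 58.6 W, P_del = (1 − |Γ|²)·P_inc = 119 W

P_reflected ≈ 58.6 W; P_delivered ≈ 119 W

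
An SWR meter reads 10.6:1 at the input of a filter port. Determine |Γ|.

|Γ| ≈ 0.828

|Γ| = (S − 1)/(S + 1) = (10.6 − 1)/(10.6 + 1) = 9.6/11.6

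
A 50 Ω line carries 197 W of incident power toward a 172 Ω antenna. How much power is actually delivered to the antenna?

Γ = (172 − 50)/(172 + 50) = 0.55
|Γ|² = 0.302
P_refl = |Γ|²·P_inc = 59.5 W, P_del = (1 − |Γ|²)·P_inc = 138 W

P_delivered ≈ 138 W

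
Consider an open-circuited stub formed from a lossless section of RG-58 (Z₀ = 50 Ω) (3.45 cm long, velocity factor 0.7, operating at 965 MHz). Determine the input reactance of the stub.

X_in ≈ -32.4 Ω (capacitive)

λ = v/f = 0.7·c / 965 MHz = 0.218 m
βl = 2π·l/λ = 2π × 0.159 = 57.1°
tan(βl) = 1.54
For an open-circuited stub, Z_in = −jZ_0·cot(βl) = −jZ_0/tan(βl)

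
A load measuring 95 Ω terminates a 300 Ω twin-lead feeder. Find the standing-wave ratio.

For a purely resistive load, VSWR = R_L/Z_0 or Z_0/R_L (whichever > 1) = 300/95

VSWR ≈ 3.16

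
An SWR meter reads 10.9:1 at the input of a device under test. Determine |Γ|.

|Γ| ≈ 0.832

|Γ| = (S − 1)/(S + 1) = (10.9 − 1)/(10.9 + 1) = 9.9/11.9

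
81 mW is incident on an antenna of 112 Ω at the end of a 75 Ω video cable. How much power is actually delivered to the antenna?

P_delivered ≈ 77.8 mW

Γ = (112 − 75)/(112 + 75) = 0.198
|Γ|² = 0.0391
P_refl = |Γ|²·P_inc = 3.17 mW, P_del = (1 − |Γ|²)·P_inc = 77.8 mW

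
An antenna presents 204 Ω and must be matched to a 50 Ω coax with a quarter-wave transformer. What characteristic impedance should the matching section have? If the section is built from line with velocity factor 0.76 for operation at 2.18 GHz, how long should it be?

Z_qwt ≈ 101 Ω; length ≈ 2.61 cm

Z_qwt = √(Z_0·R_L) = √(50 × 204) = √10200
λ = 0.76·c/f = 0.105 m, so l = λ/4 = 0.0261 m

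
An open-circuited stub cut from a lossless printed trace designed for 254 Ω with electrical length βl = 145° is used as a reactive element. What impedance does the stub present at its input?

Z_in ≈ +j363 Ω

tan(βl) = -0.7
For an open-circuited stub, Z_in = −jZ_0·cot(βl) = −jZ_0/tan(βl)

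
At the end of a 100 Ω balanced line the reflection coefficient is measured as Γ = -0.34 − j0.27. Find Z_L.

Z_L ≈ 43.4 − j28.9 Ω

Z_L = Z_0·(1 + Γ)/(1 − Γ) = 100·(0.66 − j0.27)/(1.34 + j0.27)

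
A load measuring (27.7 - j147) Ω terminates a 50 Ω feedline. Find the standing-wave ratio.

Γ = (Z_L − Z_0)/(Z_L + Z_0) = (-22.3 − j147)/(77.7 − j147)
|Γ| = 149/166 = 0.894
VSWR = (1 + |Γ|)/(1 − |Γ|) = 1.89/0.106

VSWR ≈ 17.9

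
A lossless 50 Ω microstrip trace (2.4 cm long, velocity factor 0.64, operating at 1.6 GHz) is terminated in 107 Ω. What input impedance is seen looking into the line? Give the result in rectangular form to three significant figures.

λ = v/f = 0.64·c / 1.6 GHz = 0.12 m
βl = 2π·l/λ = 2π × 0.2 = 72°
tan(βl) = tan(72°) = 3.08
Z_in = Z_0·(Z_L + jZ_0·tanβl)/(Z_0 + jZ_L·tanβl)
     = 50·(107 + j154)/(50 + j329)

Z_in ≈ 25.2 − j12.4 Ω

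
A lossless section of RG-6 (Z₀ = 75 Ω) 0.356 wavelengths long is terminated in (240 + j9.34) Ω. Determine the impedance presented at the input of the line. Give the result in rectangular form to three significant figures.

βl = 2π × 0.356 = 128°
tan(βl) = tan(128°) = -1.27
Z_in = Z_0·(Z_L + jZ_0·tanβl)/(Z_0 + jZ_L·tanβl)
     = 75·(240 − j86.1)/(86.9 − j305)

Z_in ≈ 35.1 + j49 Ω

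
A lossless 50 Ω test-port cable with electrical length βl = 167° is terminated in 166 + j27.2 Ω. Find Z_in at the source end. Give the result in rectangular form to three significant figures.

Z_in ≈ 94.3 + j78.1 Ω

tan(βl) = tan(167°) = -0.231
Z_in = Z_0·(Z_L + jZ_0·tanβl)/(Z_0 + jZ_L·tanβl)
     = 50·(166 + j15.7)/(56.3 − j38.3)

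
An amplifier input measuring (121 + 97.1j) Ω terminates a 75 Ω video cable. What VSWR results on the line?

VSWR ≈ 2.93

Γ = (Z_L − Z_0)/(Z_L + Z_0) = (46 + j97.1)/(196 + j97.1)
|Γ| = 107/219 = 0.491
VSWR = (1 + |Γ|)/(1 − |Γ|) = 1.49/0.509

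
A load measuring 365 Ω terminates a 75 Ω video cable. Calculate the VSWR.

For a purely resistive load, VSWR = R_L/Z_0 or Z_0/R_L (whichever > 1) = 365/75

VSWR ≈ 4.87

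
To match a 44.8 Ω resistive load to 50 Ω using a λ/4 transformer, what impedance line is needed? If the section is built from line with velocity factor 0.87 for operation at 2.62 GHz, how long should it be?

Z_qwt ≈ 47.3 Ω; length ≈ 2.49 cm

Z_qwt = √(Z_0·R_L) = √(50 × 44.8) = √2240
λ = 0.87·c/f = 0.0996 m, so l = λ/4 = 0.0249 m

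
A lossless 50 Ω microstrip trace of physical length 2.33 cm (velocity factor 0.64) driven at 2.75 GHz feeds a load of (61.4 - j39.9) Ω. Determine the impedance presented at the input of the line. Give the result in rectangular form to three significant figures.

λ = v/f = 0.64·c / 2.75 GHz = 0.0698 m
βl = 2π·l/λ = 2π × 0.334 = 120°
tan(βl) = tan(120°) = -1.72
Z_in = Z_0·(Z_L + jZ_0·tanβl)/(Z_0 + jZ_L·tanβl)
     = 50·(61.4 − j126)/(-18.7 − j106)

Z_in ≈ 52.8 + j38.4 Ω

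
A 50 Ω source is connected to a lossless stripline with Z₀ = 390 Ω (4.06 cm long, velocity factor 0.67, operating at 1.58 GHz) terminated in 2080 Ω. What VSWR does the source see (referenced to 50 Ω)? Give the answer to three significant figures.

λ = v/f = 0.67·c / 1.58 GHz = 0.127 m
βl = 2π·l/λ = 2π × 0.319 = 115°
tan(βl) = -2.16
Z_in = Z_0·(Z_L + jZ_0·tanβl)/(Z_0 + jZ_L·tanβl) = 88.2 + j173 Ω
Γ_s = (Z_in − Z_s)/(Z_in + Z_s) = (38.2 + j173)/(138 + j173), |Γ_s| = 0.801
VSWR = (1 + |Γ_s|)/(1 − |Γ_s|)

VSWR ≈ 9.03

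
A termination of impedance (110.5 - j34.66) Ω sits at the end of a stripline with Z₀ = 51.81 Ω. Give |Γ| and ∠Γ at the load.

Γ = (Z_L − Z_0)/(Z_L + Z_0) = (58.69 − j34.66)/(162.3 − j34.66)
|Γ| = 68.2/166 = 0.411

Γ ≈ 0.411 ∠ -18.5°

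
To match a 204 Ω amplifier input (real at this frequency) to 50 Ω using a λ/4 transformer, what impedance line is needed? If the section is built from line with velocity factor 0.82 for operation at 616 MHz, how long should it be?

Z_qwt = √(Z_0·R_L) = √(50 × 204) = √10200
λ = 0.82·c/f = 0.399 m, so l = λ/4 = 0.0998 m

Z_qwt ≈ 101 Ω; length ≈ 9.98 cm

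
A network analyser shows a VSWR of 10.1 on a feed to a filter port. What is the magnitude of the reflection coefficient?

|Γ| = (S − 1)/(S + 1) = (10.1 − 1)/(10.1 + 1) = 9.1/11.1

|Γ| ≈ 0.82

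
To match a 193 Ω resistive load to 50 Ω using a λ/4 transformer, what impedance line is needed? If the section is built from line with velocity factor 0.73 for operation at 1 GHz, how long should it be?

Z_qwt = √(Z_0·R_L) = √(50 × 193) = √9650
λ = 0.73·c/f = 0.219 m, so l = λ/4 = 0.0548 m

Z_qwt ≈ 98.2 Ω; length ≈ 5.47 cm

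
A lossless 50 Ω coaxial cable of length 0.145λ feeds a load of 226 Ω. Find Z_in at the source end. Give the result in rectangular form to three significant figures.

βl = 2π × 0.145 = 52.2°
tan(βl) = tan(52.2°) = 1.29
Z_in = Z_0·(Z_L + jZ_0·tanβl)/(Z_0 + jZ_L·tanβl)
     = 50·(226 + j64.5)/(50 + j291)

Z_in ≈ 17.2 − j35.8 Ω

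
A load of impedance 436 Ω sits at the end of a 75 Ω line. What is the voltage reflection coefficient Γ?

Γ = 0.706

Γ = (Z_L − Z_0)/(Z_L + Z_0) = (436 − 75)/(436 + 75) = 361/511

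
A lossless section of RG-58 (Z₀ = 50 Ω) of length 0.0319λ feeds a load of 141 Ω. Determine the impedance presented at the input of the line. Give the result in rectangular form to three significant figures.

Z_in ≈ 111 − j53.2 Ω

βl = 2π × 0.0319 = 11.5°
tan(βl) = tan(11.5°) = 0.203
Z_in = Z_0·(Z_L + jZ_0·tanβl)/(Z_0 + jZ_L·tanβl)
     = 50·(141 + j10.2)/(50 + j28.6)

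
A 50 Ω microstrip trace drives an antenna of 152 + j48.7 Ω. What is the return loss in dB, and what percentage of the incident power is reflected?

RL ≈ 5.29 dB; 29.6% of incident power reflected

Γ = (102 + j48.7)/(202 + j48.7), |Γ| = 0.544
RL = −20·log₁₀(0.544) = 5.29 dB
P_refl/P_inc = |Γ|² = 0.296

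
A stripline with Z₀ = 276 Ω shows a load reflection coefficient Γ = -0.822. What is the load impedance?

Z_L ≈ 27 Ω

Z_L = Z_0·(1 + Γ)/(1 − Γ) = 276·(0.178)/(1.82)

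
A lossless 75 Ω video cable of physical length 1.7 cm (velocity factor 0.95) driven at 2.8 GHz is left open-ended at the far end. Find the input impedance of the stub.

Z_in ≈ −j43.1 Ω

λ = v/f = 0.95·c / 2.8 GHz = 0.102 m
βl = 2π·l/λ = 2π × 0.167 = 60.1°
tan(βl) = 1.74
For an open-ended stub, Z_in = −jZ_0·cot(βl) = −jZ_0/tan(βl)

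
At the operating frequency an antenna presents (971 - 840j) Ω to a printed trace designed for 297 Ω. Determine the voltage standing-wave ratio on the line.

VSWR ≈ 5.85

Γ = (Z_L − Z_0)/(Z_L + Z_0) = (674 − j840)/(1268 − j840)
|Γ| = 1080/1520 = 0.708
VSWR = (1 + |Γ|)/(1 − |Γ|) = 1.71/0.292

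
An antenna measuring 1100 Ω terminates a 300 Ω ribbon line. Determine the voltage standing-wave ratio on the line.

For a purely resistive load, VSWR = R_L/Z_0 or Z_0/R_L (whichever > 1) = 1100/300

VSWR ≈ 3.67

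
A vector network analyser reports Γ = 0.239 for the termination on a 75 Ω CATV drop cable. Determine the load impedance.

Z_L ≈ 122 Ω

Z_L = Z_0·(1 + Γ)/(1 − Γ) = 75·(1.24)/(0.761)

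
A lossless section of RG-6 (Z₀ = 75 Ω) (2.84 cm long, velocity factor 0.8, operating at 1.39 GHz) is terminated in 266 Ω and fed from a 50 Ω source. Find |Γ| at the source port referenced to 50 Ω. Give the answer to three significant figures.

λ = v/f = 0.8·c / 1.39 GHz = 0.173 m
βl = 2π·l/λ = 2π × 0.164 = 59.2°
tan(βl) = 1.68
Z_in = Z_0·(Z_L + jZ_0·tanβl)/(Z_0 + jZ_L·tanβl) = 27.9 − j40 Ω
Γ_s = (Z_in − Z_s)/(Z_in + Z_s) = (-22.1 − j40)/(77.9 − j40), |Γ_s| = 0.522

|Γ| ≈ 0.522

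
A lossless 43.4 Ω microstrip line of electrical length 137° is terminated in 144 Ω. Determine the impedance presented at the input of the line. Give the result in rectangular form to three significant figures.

Z_in ≈ 25.5 + j38.3 Ω

tan(βl) = tan(137°) = -0.933
Z_in = Z_0·(Z_L + jZ_0·tanβl)/(Z_0 + jZ_L·tanβl)
     = 43.4·(144 − j40.5)/(43.4 − j134)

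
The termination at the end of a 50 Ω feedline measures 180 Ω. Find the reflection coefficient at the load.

Γ = (Z_L − Z_0)/(Z_L + Z_0) = (180 − 50)/(180 + 50) = 130/230

Γ = 0.565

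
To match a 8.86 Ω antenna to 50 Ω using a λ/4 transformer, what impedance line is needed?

Z_qwt ≈ 21 Ω

Z_qwt = √(Z_0·R_L) = √(50 × 8.86) = √443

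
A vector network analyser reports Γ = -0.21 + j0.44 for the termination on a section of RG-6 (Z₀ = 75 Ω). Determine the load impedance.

Z_L = Z_0·(1 + Γ)/(1 − Γ) = 75·(0.79 + j0.44)/(1.21 − j0.44)

Z_L ≈ 34.5 + j39.8 Ω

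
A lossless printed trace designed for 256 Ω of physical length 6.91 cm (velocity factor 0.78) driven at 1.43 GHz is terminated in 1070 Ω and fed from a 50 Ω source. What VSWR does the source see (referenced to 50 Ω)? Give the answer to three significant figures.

VSWR ≈ 17.1

λ = v/f = 0.78·c / 1.43 GHz = 0.164 m
βl = 2π·l/λ = 2π × 0.422 = 152°
tan(βl) = -0.531
Z_in = Z_0·(Z_L + jZ_0·tanβl)/(Z_0 + jZ_L·tanβl) = 231 + j378 Ω
Γ_s = (Z_in − Z_s)/(Z_in + Z_s) = (181 + j378)/(281 + j378), |Γ_s| = 0.89
VSWR = (1 + |Γ_s|)/(1 − |Γ_s|)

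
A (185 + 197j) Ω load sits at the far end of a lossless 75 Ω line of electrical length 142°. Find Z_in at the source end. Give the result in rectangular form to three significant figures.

Z_in ≈ 22.9 + j59.8 Ω

tan(βl) = tan(142°) = -0.781
Z_in = Z_0·(Z_L + jZ_0·tanβl)/(Z_0 + jZ_L·tanβl)
     = 75·(185 + j138)/(229 − j145)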